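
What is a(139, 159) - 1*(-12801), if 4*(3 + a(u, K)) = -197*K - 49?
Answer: 4955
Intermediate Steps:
a(u, K) = -61/4 - 197*K/4 (a(u, K) = -3 + (-197*K - 49)/4 = -3 + (-49 - 197*K)/4 = -3 + (-49/4 - 197*K/4) = -61/4 - 197*K/4)
a(139, 159) - 1*(-12801) = (-61/4 - 197/4*159) - 1*(-12801) = (-61/4 - 31323/4) + 12801 = -7846 + 12801 = 4955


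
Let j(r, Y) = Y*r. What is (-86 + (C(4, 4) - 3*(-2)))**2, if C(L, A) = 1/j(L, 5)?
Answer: 2556801/400 ≈ 6392.0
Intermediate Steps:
C(L, A) = 1/(5*L)
(-86 + (C(4, 4) - 3*(-2)))**2 = (-86 + ((1/5)/4 - 3*(-2)))**2 = (-86 + ((1/5)*(1/4) + 6))**2 = (-86 + (1/20 + 6))**2 = (-86 + 121/20)**2 = (-1599/20)**2 = 2556801/400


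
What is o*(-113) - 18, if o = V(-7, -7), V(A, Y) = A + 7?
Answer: -18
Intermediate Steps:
V(A, Y) = 7 + A
o = 0 (o = 7 - 7 = 0)
o*(-113) - 18 = 0*(-113) - 18 = 0 - 18 = -18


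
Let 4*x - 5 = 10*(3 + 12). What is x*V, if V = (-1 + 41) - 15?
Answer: 3875/4 ≈ 968.75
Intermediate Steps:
V = 25 (V = 40 - 15 = 25)
x = 155/4 (x = 5/4 + (10*(3 + 12))/4 = 5/4 + (10*15)/4 = 5/4 + (¼)*150 = 5/4 + 75/2 = 155/4 ≈ 38.750)
x*V = (155/4)*25 = 3875/4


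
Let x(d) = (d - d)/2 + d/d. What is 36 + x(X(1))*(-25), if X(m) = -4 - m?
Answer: 11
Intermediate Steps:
x(d) = 1 (x(d) = 0*(½) + 1 = 0 + 1 = 1)
36 + x(X(1))*(-25) = 36 + 1*(-25) = 36 - 25 = 11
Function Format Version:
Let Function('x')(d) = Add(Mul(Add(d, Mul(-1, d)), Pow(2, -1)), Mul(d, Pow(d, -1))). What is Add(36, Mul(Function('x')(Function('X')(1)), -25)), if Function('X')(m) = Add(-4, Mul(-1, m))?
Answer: 11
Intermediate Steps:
Function('x')(d) = 1 (Function('x')(d) = Add(Mul(0, Rational(1, 2)), 1) = Add(0, 1) = 1)
Add(36, Mul(Function('x')(Function('X')(1)), -25)) = Add(36, Mul(1, -25)) = Add(36, -25) = 11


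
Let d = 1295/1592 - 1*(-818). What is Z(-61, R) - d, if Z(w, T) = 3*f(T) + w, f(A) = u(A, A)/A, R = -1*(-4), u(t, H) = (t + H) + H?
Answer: -1386335/1592 ≈ -870.81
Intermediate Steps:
u(t, H) = t + 2*H (u(t, H) = (H + t) + H = t + 2*H)
R = 4
f(A) = 3 (f(A) = (A + 2*A)/A = (3*A)/A = 3)
d = 1303551/1592 (d = 1295*(1/1592) + 818 = 1295/1592 + 818 = 1303551/1592 ≈ 818.81)
Z(w, T) = 9 + w (Z(w, T) = 3*3 + w = 9 + w)
Z(-61, R) - d = (9 - 61) - 1*1303551/1592 = -52 - 1303551/1592 = -1386335/1592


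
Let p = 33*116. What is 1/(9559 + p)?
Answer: 1/13387 ≈ 7.4699e-5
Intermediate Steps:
p = 3828
1/(9559 + p) = 1/(9559 + 3828) = 1/13387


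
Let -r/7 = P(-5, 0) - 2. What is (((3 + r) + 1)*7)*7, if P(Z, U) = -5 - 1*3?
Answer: 3626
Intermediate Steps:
P(Z, U) = -8 (P(Z, U) = -5 - 3 = -8)
r = 70 (r = -7*(-8 - 2) = -7*(-10) = 70)
(((3 + r) + 1)*7)*7 = (((3 + 70) + 1)*7)*7 = ((73 + 1)*7)*7 = (74*7)*7 = 518*7 = 3626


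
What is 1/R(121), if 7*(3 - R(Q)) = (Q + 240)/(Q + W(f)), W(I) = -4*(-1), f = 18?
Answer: 875/2264 ≈ 0.38648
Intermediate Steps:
W(I) = 4
R(Q) = 3 - (240 + Q)/(7*(4 + Q)) (R(Q) = 3 - (Q + 240)/(7*(Q + 4)) = 3 - (240 + Q)/(7*(4 + Q)))
1/R(121) = 1/(4*(-39 + 5*121)/(7*(4 + 121))) = 1/((4/7)*(-39 + 605)/125) = 1/((4/7)*(1/125)*566) = 1/(2264/875) = 875/2264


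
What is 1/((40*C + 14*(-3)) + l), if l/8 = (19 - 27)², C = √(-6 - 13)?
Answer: 47/25130 - 2*I*√19/12565 ≈ 0.0018703 - 0.00069382*I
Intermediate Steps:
C = I*√19 (C = √(-19) = I*√19 ≈ 4.3589*I)
l = 512 (l = 8*(19 - 27)² = 8*(-8)² = 8*64 = 512)
1/((40*C + 14*(-3)) + l) = 1/((40*(I*√19) + 14*(-3)) + 512) = 1/((40*I*√19 - 42) + 512) = 1/((-42 + 40*I*√19) + 512) = 1/(470 + 40*I*√19)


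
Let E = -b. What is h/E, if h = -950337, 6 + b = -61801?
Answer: -950337/61807 ≈ -15.376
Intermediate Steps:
b = -61807 (b = -6 - 61801 = -61807)
E = 61807 (E = -1*(-61807) = 61807)
h/E = -950337/61807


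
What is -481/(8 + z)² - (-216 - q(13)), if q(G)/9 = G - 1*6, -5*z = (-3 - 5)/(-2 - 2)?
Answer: 390851/1444 ≈ 270.67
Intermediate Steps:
z = -⅖ (z = -(-3 - 5)/(5*(-2 - 2)) = -(-8)/(5*(-4)) = -(-8)*(-1)/(5*4) = -⅕*2 = -⅖ ≈ -0.40000)
q(G) = -54 + 9*G (q(G) = 9*(G - 1*6) = 9*(G - 6) = 9*(-6 + G) = -54 + 9*G)
-481/(8 + z)² - (-216 - q(13)) = -481/(8 - ⅖)² - (-216 - (-54 + 9*13)) = -481/((38/5)²) - (-216 - (-54 + 117)) = -481/1444/25 - (-216 - 1*63) = -481*25/1444 - (-216 - 63) = -12025/1444 - 1*(-279) = -12025/1444 + 279 = 390851/1444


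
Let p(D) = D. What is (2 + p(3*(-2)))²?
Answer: 16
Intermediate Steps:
(2 + p(3*(-2)))² = (2 + 3*(-2))² = (2 - 6)² = (-4)² = 16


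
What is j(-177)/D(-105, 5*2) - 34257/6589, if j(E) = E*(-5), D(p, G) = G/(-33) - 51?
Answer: -250428846/11155177 ≈ -22.450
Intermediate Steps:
D(p, G) = -51 - G/33 (D(p, G) = G*(-1/33) - 51 = -G/33 - 51 = -51 - G/33)
j(E) = -5*E
j(-177)/D(-105, 5*2) - 34257/6589 = (-5*(-177))/(-51 - 5*2/33) - 34257/6589 = 885/(-51 - 1/33*10) - 34257*1/6589 = 885/(-51 - 10/33) - 34257/6589 = 885/(-1693/33) - 34257/6589 = 885*(-33/1693) - 34257/6589 = -29205/1693 - 34257/6589 = -250428846/11155177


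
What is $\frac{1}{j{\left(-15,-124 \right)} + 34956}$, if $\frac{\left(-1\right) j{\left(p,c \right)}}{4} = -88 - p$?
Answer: $\frac{1}{35248} \approx 2.837 \cdot 10^{-5}$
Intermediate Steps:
$j{\left(p,c \right)} = 352 + 4 p$ ($j{\left(p,c \right)} = - 4 \left(-88 - p\right) = 352 + 4 p$)
$\frac{1}{j{\left(-15,-124 \right)} + 34956} = \frac{1}{\left(352 + 4 \left(-15\right)\right) + 34956} = \frac{1}{\left(352 - 60\right) + 34956} = \frac{1}{292 + 34956} = \frac{1}{35248}$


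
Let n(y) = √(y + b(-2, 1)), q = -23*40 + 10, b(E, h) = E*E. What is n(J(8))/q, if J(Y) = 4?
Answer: -√2/455 ≈ -0.0031082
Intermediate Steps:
b(E, h) = E²
q = -910 (q = -920 + 10 = -910)
n(y) = √(4 + y) (n(y) = √(y + (-2)²) = √(y + 4) = √(4 + y))
n(J(8))/q = √(4 + 4)/(-910) = √8*(-1/910) = (2*√2)*(-1/910) = -√2/455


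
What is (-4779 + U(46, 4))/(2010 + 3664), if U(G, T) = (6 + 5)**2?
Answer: -2329/2837 ≈ -0.82094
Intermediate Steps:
U(G, T) = 121 (U(G, T) = 11**2 = 121)
(-4779 + U(46, 4))/(2010 + 3664) = (-4779 + 121)/(2010 + 3664) = -4658/5674 = -4658*1/5674 = -2329/2837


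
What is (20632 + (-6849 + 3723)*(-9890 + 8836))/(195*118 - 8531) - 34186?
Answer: -491663658/14479 ≈ -33957.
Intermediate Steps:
(20632 + (-6849 + 3723)*(-9890 + 8836))/(195*118 - 8531) - 34186 = (20632 - 3126*(-1054))/(23010 - 8531) - 34186 = (20632 + 3294804)/14479 - 34186 = 3315436*(1/14479) - 34186 = 3315436/14479 - 34186 = -491663658/14479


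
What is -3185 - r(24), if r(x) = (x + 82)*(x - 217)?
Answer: 17273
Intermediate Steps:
r(x) = (-217 + x)*(82 + x) (r(x) = (82 + x)*(-217 + x) = (-217 + x)*(82 + x))
-3185 - r(24) = -3185 - (-17794 + 24² - 135*24) = -3185 - (-17794 + 576 - 3240) = -3185 - 1*(-20458) = -3185 + 20458 = 17273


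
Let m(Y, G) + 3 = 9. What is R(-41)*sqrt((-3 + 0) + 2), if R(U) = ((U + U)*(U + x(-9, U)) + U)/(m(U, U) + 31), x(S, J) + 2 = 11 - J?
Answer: -779*I/37 ≈ -21.054*I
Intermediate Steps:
m(Y, G) = 6 (m(Y, G) = -3 + 9 = 6)
x(S, J) = 9 - J (x(S, J) = -2 + (11 - J) = 9 - J)
R(U) = 19*U/37 (R(U) = ((U + U)*(U + (9 - U)) + U)/(6 + 31) = ((2*U)*9 + U)/37 = (18*U + U)*(1/37) = (19*U)*(1/37) = 19*U/37)
R(-41)*sqrt((-3 + 0) + 2) = ((19/37)*(-41))*sqrt((-3 + 0) + 2) = -779*sqrt(-3 + 2)/37 = -779*I/37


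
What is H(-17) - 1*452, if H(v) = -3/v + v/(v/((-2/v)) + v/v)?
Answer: -2203869/4879 ≈ -451.71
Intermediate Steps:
H(v) = -3/v + v/(1 - v²/2) (H(v) = -3/v + v/(v*(-v/2) + 1) = -3/v + v/(-v²/2 + 1) = -3/v + v/(1 - v²/2))
H(-17) - 1*452 = (6 - 5*(-17)²)/((-17)*(-2 + (-17)²)) - 1*452 = -(6 - 5*289)/(17*(-2 + 289)) - 452 = -1/17*(6 - 1445)/287 - 452 = -1/17*1/287*(-1439) - 452 = 1439/4879 - 452 = -2203869/4879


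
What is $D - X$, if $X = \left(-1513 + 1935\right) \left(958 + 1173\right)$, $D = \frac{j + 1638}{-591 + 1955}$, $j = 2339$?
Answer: $- \frac{1226616671}{1364} \approx -8.9928 \cdot 10^{5}$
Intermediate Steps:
$D = \frac{3977}{1364}$ ($D = \frac{2339 + 1638}{-591 + 1955} = \frac{3977}{1364} \approx 2.9157$)
$X = 899282$ ($X = 422 \cdot 2131 = 899282$)
$D - X = \frac{3977}{1364} - 899282 = - \frac{1226616671}{1364}$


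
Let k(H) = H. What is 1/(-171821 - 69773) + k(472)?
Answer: 114032367/241594 ≈ 472.00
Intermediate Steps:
1/(-171821 - 69773) + k(472) = 1/(-171821 - 69773) + 472 = 1/(-241594) + 472 = -1/241594 + 472 = 114032367/241594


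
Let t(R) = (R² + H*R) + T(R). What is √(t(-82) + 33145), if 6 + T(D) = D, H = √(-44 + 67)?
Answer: √(39781 - 82*√23) ≈ 198.46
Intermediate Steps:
H = √23 ≈ 4.7958
T(D) = -6 + D
t(R) = -6 + R + R² + R*√23 (t(R) = (R² + √23*R) + (-6 + R) = (R² + R*√23) + (-6 + R) = -6 + R + R² + R*√23)
√(t(-82) + 33145) = √((-6 - 82 + (-82)² - 82*√23) + 33145) = √((-6 - 82 + 6724 - 82*√23) + 33145) = √((6636 - 82*√23) + 33145) = √(39781 - 82*√23)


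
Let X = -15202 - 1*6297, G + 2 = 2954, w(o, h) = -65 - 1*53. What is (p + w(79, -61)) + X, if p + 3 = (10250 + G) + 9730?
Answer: 1312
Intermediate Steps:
w(o, h) = -118 (w(o, h) = -65 - 53 = -118)
G = 2952 (G = -2 + 2954 = 2952)
X = -21499 (X = -15202 - 6297 = -21499)
p = 22929 (p = -3 + ((10250 + 2952) + 9730) = -3 + (13202 + 9730) = -3 + 22932 = 22929)
(p + w(79, -61)) + X = (22929 - 118) - 21499 = 22811 - 21499 = 1312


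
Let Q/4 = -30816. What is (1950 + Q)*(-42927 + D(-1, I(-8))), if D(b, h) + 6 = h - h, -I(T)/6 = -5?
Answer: 5208373962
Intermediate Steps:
Q = -123264 (Q = 4*(-30816) = -123264)
I(T) = 30 (I(T) = -6*(-5) = 30)
D(b, h) = -6 (D(b, h) = -6 + (h - h) = -6 + 0 = -6)
(1950 + Q)*(-42927 + D(-1, I(-8))) = (1950 - 123264)*(-42927 - 6) = -121314*(-42933) = 5208373962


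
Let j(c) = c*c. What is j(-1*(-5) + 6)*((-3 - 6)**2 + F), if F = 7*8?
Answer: 16577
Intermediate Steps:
j(c) = c**2
F = 56
j(-1*(-5) + 6)*((-3 - 6)**2 + F) = (-1*(-5) + 6)**2*((-3 - 6)**2 + 56) = (5 + 6)**2*((-9)**2 + 56) = 11**2*(81 + 56) = 121*137 = 16577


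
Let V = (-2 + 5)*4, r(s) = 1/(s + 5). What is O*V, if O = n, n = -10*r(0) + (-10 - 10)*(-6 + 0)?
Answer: 1416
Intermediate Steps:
r(s) = 1/(5 + s)
V = 12 (V = 3*4 = 12)
n = 118 (n = -10/(5 + 0) + (-10 - 10)*(-6 + 0) = -10/5 - 20*(-6) = -10*1/5 + 120 = -2 + 120 = 118)
O = 118
O*V = 118*12 = 1416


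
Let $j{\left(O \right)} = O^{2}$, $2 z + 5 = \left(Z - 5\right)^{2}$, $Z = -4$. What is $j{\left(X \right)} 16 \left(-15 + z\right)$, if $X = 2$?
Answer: $1472$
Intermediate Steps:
$z = 38$ ($z = - \frac{5}{2} + \frac{\left(-4 - 5\right)^{2}}{2} = - \frac{5}{2} + \frac{\left(-9\right)^{2}}{2} = - \frac{5}{2} + \frac{1}{2} \cdot 81 = - \frac{5}{2} + \frac{81}{2} = 38$)
$j{\left(X \right)} 16 \left(-15 + z\right) = 2^{2} \cdot 16 \left(-15 + 38\right) = 4 \cdot 16 \cdot 23 = 64 \cdot 23 = 1472$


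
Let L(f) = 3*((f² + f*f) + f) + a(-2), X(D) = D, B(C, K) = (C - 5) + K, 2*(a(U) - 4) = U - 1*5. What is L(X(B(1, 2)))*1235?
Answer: 45695/2 ≈ 22848.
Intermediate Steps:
a(U) = 3/2 + U/2 (a(U) = 4 + (U - 1*5)/2 = 4 + (U - 5)/2 = 4 + (-5 + U)/2 = 4 + (-5/2 + U/2) = 3/2 + U/2)
B(C, K) = -5 + C + K (B(C, K) = (-5 + C) + K = -5 + C + K)
L(f) = ½ + 3*f + 6*f² (L(f) = 3*((f² + f*f) + f) + (3/2 + (½)*(-2)) = 3*((f² + f²) + f) + (3/2 - 1) = 3*(2*f² + f) + ½ = 3*(f + 2*f²) + ½ = (3*f + 6*f²) + ½ = ½ + 3*f + 6*f²)
L(X(B(1, 2)))*1235 = (½ + 3*(-5 + 1 + 2) + 6*(-5 + 1 + 2)²)*1235 = (½ + 3*(-2) + 6*(-2)²)*1235 = (½ - 6 + 6*4)*1235 = (½ - 6 + 24)*1235 = (37/2)*1235 = 45695/2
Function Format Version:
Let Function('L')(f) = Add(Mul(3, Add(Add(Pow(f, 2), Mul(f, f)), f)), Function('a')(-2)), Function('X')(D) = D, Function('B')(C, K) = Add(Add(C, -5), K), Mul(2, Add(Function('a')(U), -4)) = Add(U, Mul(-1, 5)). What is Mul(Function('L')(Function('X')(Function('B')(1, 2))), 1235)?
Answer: Rational(45695, 2) ≈ 22848.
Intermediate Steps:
Function('a')(U) = Add(Rational(3, 2), Mul(Rational(1, 2), U)) (Function('a')(U) = Add(4, Mul(Rational(1, 2), Add(U, Mul(-1, 5)))) = Add(4, Mul(Rational(1, 2), Add(U, -5))) = Add(4, Mul(Rational(1, 2), Add(-5, U))) = Add(4, Add(Rational(-5, 2), Mul(Rational(1, 2), U))) = Add(Rational(3, 2), Mul(Rational(1, 2), U)))
Function('B')(C, K) = Add(-5, C, K) (Function('B')(C, K) = Add(Add(-5, C), K) = Add(-5, C, K))
Function('L')(f) = Add(Rational(1, 2), Mul(3, f), Mul(6, Pow(f, 2))) (Function('L')(f) = Add(Mul(3, Add(Add(Pow(f, 2), Mul(f, f)), f)), Add(Rational(3, 2), Mul(Rational(1, 2), -2))) = Add(Mul(3, Add(Add(Pow(f, 2), Pow(f, 2)), f)), Add(Rational(3, 2), -1)) = Add(Mul(3, Add(Mul(2, Pow(f, 2)), f)), Rational(1, 2)) = Add(Mul(3, Add(f, Mul(2, Pow(f, 2)))), Rational(1, 2)) = Add(Add(Mul(3, f), Mul(6, Pow(f, 2))), Rational(1, 2)) = Add(Rational(1, 2), Mul(3, f), Mul(6, Pow(f, 2))))
Mul(Function('L')(Function('X')(Function('B')(1, 2))), 1235) = Mul(Add(Rational(1, 2), Mul(3, Add(-5, 1, 2)), Mul(6, Pow(Add(-5, 1, 2), 2))), 1235) = Mul(Add(Rational(1, 2), Mul(3, -2), Mul(6, Pow(-2, 2))), 1235) = Mul(Add(Rational(1, 2), -6, Mul(6, 4)), 1235) = Mul(Add(Rational(1, 2), -6, 24), 1235) = Mul(Rational(37, 2), 1235) = Rational(45695, 2)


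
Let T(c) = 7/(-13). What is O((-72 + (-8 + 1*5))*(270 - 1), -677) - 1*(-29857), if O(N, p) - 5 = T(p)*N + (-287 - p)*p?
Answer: -2902959/13 ≈ -2.2330e+5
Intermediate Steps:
T(c) = -7/13 (T(c) = 7*(-1/13) = -7/13)
O(N, p) = 5 - 7*N/13 + p*(-287 - p) (O(N, p) = 5 + (-7*N/13 + (-287 - p)*p) = 5 + (-7*N/13 + p*(-287 - p)) = 5 - 7*N/13 + p*(-287 - p))
O((-72 + (-8 + 1*5))*(270 - 1), -677) - 1*(-29857) = (5 - 1*(-677)**2 - 287*(-677) - 7*(-72 + (-8 + 1*5))*(270 - 1)/13) - 1*(-29857) = (5 - 1*458329 + 194299 - 7*(-72 + (-8 + 5))*269/13) + 29857 = (5 - 458329 + 194299 - 7*(-72 - 3)*269/13) + 29857 = (5 - 458329 + 194299 - (-525)*269/13) + 29857 = (5 - 458329 + 194299 - 7/13*(-20175)) + 29857 = (5 - 458329 + 194299 + 141225/13) + 29857 = -3291100/13 + 29857 = -2902959/13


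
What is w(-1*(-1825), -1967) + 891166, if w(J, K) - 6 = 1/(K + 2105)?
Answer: 122981737/138 ≈ 8.9117e+5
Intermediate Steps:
w(J, K) = 6 + 1/(2105 + K) (w(J, K) = 6 + 1/(K + 2105) = 6 + 1/(2105 + K))
w(-1*(-1825), -1967) + 891166 = (12631 + 6*(-1967))/(2105 - 1967) + 891166 = (12631 - 11802)/138 + 891166 = (1/138)*829 + 891166 = 829/138 + 891166 = 122981737/138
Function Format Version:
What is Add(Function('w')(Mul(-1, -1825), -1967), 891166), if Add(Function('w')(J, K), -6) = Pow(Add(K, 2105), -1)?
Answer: Rational(122981737, 138) ≈ 8.9117e+5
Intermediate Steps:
Function('w')(J, K) = Add(6, Pow(Add(2105, K), -1)) (Function('w')(J, K) = Add(6, Pow(Add(K, 2105), -1)) = Add(6, Pow(Add(2105, K), -1)))
Add(Function('w')(Mul(-1, -1825), -1967), 891166) = Add(Mul(Pow(Add(2105, -1967), -1), Add(12631, Mul(6, -1967))), 891166) = Add(Mul(Pow(138, -1), Add(12631, -11802)), 891166) = Add(Mul(Rational(1, 138), 829), 891166) = Add(Rational(829, 138), 891166) = Rational(122981737, 138)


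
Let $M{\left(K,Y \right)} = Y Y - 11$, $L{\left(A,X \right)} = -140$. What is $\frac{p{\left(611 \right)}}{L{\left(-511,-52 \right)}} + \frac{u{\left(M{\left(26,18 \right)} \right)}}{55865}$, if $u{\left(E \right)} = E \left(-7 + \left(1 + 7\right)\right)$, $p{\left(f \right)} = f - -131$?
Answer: $- \frac{591543}{111730} \approx -5.2944$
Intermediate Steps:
$M{\left(K,Y \right)} = -11 + Y^{2}$ ($M{\left(K,Y \right)} = Y^{2} - 11 = -11 + Y^{2}$)
$p{\left(f \right)} = 131 + f$ ($p{\left(f \right)} = f + 131 = 131 + f$)
$u{\left(E \right)} = E$ ($u{\left(E \right)} = E \left(-7 + 8\right) = E 1 = E$)
$\frac{p{\left(611 \right)}}{L{\left(-511,-52 \right)}} + \frac{u{\left(M{\left(26,18 \right)} \right)}}{55865} = \frac{131 + 611}{-140} + \frac{-11 + 18^{2}}{55865} = 742 \left(- \frac{1}{140}\right) + \left(-11 + 324\right) \frac{1}{55865} = - \frac{53}{10} + 313 \cdot \frac{1}{55865} = - \frac{53}{10} + \frac{313}{55865} = - \frac{591543}{111730}$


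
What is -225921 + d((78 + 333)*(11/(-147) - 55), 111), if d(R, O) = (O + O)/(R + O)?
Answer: -249351955551/1103713 ≈ -2.2592e+5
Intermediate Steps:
d(R, O) = 2*O/(O + R) (d(R, O) = (2*O)/(O + R) = 2*O/(O + R))
-225921 + d((78 + 333)*(11/(-147) - 55), 111) = -225921 + 2*111/(111 + (78 + 333)*(11/(-147) - 55)) = -225921 + 2*111/(111 + 411*(11*(-1/147) - 55)) = -225921 + 2*111/(111 + 411*(-11/147 - 55)) = -225921 + 2*111/(111 + 411*(-8096/147)) = -225921 + 2*111/(111 - 1109152/49) = -225921 + 2*111/(-1103713/49) = -225921 + 2*111*(-49/1103713) = -225921 - 10878/1103713 = -249351955551/1103713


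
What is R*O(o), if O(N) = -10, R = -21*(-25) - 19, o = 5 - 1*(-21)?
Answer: -5060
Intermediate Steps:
o = 26 (o = 5 + 21 = 26)
R = 506 (R = 525 - 19 = 506)
R*O(o) = 506*(-10) = -5060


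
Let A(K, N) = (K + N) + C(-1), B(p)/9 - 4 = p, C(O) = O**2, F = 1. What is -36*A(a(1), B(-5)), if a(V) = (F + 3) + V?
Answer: 108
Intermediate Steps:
a(V) = 4 + V (a(V) = (1 + 3) + V = 4 + V)
B(p) = 36 + 9*p
A(K, N) = 1 + K + N (A(K, N) = (K + N) + (-1)**2 = (K + N) + 1 = 1 + K + N)
-36*A(a(1), B(-5)) = -36*(1 + (4 + 1) + (36 + 9*(-5))) = -36*(1 + 5 + (36 - 45)) = -36*(1 + 5 - 9) = -36*(-3) = 108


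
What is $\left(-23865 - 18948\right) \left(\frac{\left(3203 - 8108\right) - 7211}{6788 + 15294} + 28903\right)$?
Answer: $- \frac{13662140557545}{11041} \approx -1.2374 \cdot 10^{9}$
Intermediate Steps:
$\left(-23865 - 18948\right) \left(\frac{\left(3203 - 8108\right) - 7211}{6788 + 15294} + 28903\right) = - 42813 \left(\frac{\left(3203 - 8108\right) - 7211}{22082} + 28903\right) = - 42813 \left(\left(-4905 - 7211\right) \frac{1}{22082} + 28903\right) = - 42813 \left(\left(-12116\right) \frac{1}{22082} + 28903\right) = - 42813 \left(- \frac{6058}{11041} + 28903\right) = \left(-42813\right) \frac{319111965}{11041} = - \frac{13662140557545}{11041}$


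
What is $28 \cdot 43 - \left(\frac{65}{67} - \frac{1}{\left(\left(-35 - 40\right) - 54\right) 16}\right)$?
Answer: $\frac{166364525}{138288} \approx 1203.0$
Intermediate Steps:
$28 \cdot 43 - \left(\frac{65}{67} - \frac{1}{\left(\left(-35 - 40\right) - 54\right) 16}\right) = 1204 - \left(\frac{65}{67} - \frac{1}{\left(-35 - 40\right) - 54} \cdot \frac{1}{16}\right) = 1204 - \left(\frac{65}{67} - \frac{1}{-75 - 54} \cdot \frac{1}{16}\right) = 1204 - \left(\frac{65}{67} - \frac{1}{-129} \cdot \frac{1}{16}\right) = 1204 - \frac{134227}{138288} = \frac{166364525}{138288}$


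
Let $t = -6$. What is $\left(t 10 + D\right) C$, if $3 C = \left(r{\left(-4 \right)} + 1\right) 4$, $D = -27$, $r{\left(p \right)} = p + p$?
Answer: $812$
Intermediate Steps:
$r{\left(p \right)} = 2 p$
$C = - \frac{28}{3}$ ($C = \frac{\left(2 \left(-4\right) + 1\right) 4}{3} = \frac{\left(-8 + 1\right) 4}{3} = \frac{\left(-7\right) 4}{3} = \frac{1}{3} \left(-28\right) = - \frac{28}{3} \approx -9.3333$)
$\left(t 10 + D\right) C = \left(\left(-6\right) 10 - 27\right) \left(- \frac{28}{3}\right) = \left(-60 - 27\right) \left(- \frac{28}{3}\right) = \left(-87\right) \left(- \frac{28}{3}\right) = 812$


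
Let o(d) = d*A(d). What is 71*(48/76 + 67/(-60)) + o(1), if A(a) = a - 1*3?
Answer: -41543/1140 ≈ -36.441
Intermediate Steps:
A(a) = -3 + a (A(a) = a - 3 = -3 + a)
o(d) = d*(-3 + d)
71*(48/76 + 67/(-60)) + o(1) = 71*(48/76 + 67/(-60)) + 1*(-3 + 1) = 71*(48*(1/76) + 67*(-1/60)) + 1*(-2) = 71*(12/19 - 67/60) - 2 = 71*(-553/1140) - 2 = -39263/1140 - 2 = -41543/1140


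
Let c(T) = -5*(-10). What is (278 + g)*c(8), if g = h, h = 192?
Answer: 23500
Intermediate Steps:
c(T) = 50
g = 192
(278 + g)*c(8) = (278 + 192)*50 = 470*50 = 23500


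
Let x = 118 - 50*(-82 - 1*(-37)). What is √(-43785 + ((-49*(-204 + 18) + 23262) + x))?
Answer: I*√9041 ≈ 95.084*I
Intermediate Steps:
x = 2368 (x = 118 - 50*(-82 + 37) = 118 - 50*(-45) = 118 + 2250 = 2368)
√(-43785 + ((-49*(-204 + 18) + 23262) + x)) = √(-43785 + ((-49*(-204 + 18) + 23262) + 2368)) = √(-43785 + ((-49*(-186) + 23262) + 2368)) = √(-43785 + ((9114 + 23262) + 2368)) = √(-43785 + (32376 + 2368)) = √(-43785 + 34744) = √(-9041) = I*√9041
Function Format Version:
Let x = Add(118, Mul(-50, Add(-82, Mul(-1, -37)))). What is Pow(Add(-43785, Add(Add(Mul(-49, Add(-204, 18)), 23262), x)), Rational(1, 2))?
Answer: Mul(I, Pow(9041, Rational(1, 2))) ≈ Mul(95.084, I)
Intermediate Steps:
x = 2368 (x = Add(118, Mul(-50, Add(-82, 37))) = Add(118, Mul(-50, -45)) = Add(118, 2250) = 2368)
Pow(Add(-43785, Add(Add(Mul(-49, Add(-204, 18)), 23262), x)), Rational(1, 2)) = Pow(Add(-43785, Add(Add(Mul(-49, Add(-204, 18)), 23262), 2368)), Rational(1, 2)) = Pow(Add(-43785, Add(Add(Mul(-49, -186), 23262), 2368)), Rational(1, 2)) = Pow(Add(-43785, Add(Add(9114, 23262), 2368)), Rational(1, 2)) = Pow(Add(-43785, Add(32376, 2368)), Rational(1, 2)) = Pow(Add(-43785, 34744), Rational(1, 2)) = Pow(-9041, Rational(1, 2)) = Mul(I, Pow(9041, Rational(1, 2)))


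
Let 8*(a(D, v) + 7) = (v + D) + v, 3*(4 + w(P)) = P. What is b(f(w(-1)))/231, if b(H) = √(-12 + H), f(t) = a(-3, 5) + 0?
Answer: I*√290/924 ≈ 0.01843*I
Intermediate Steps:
w(P) = -4 + P/3
a(D, v) = -7 + v/4 + D/8 (a(D, v) = -7 + ((v + D) + v)/8 = -7 + ((D + v) + v)/8 = -7 + (D + 2*v)/8 = -7 + (v/4 + D/8) = -7 + v/4 + D/8)
f(t) = -49/8 (f(t) = (-7 + (¼)*5 + (⅛)*(-3)) + 0 = (-7 + 5/4 - 3/8) + 0 = -49/8 + 0 = -49/8)
b(f(w(-1)))/231 = √(-12 - 49/8)/231 = √(-145/8)*(1/231) = (I*√290/4)*(1/231) = I*√290/924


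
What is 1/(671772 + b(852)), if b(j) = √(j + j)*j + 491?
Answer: 672263/450700600753 - 1704*√426/450700600753 ≈ 1.4136e-6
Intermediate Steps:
b(j) = 491 + √2*j^(3/2) (b(j) = √(2*j)*j + 491 = (√2*√j)*j + 491 = √2*j^(3/2) + 491 = 491 + √2*j^(3/2))
1/(671772 + b(852)) = 1/(671772 + (491 + √2*852^(3/2))) = 1/(671772 + (491 + √2*(1704*√213))) = 1/(671772 + (491 + 1704*√426)) = 1/(672263 + 1704*√426)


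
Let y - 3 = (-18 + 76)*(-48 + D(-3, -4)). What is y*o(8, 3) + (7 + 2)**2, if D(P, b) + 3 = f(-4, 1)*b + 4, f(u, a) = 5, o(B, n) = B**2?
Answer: -248431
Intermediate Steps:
D(P, b) = 1 + 5*b (D(P, b) = -3 + (5*b + 4) = -3 + (4 + 5*b) = 1 + 5*b)
y = -3883 (y = 3 + (-18 + 76)*(-48 + (1 + 5*(-4))) = 3 + 58*(-48 + (1 - 20)) = 3 + 58*(-48 - 19) = 3 + 58*(-67) = 3 - 3886 = -3883)
y*o(8, 3) + (7 + 2)**2 = -3883*8**2 + (7 + 2)**2 = -3883*64 + 9**2 = -248512 + 81 = -248431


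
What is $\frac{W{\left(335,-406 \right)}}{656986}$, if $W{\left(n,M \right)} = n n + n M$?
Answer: $- \frac{23785}{656986} \approx -0.036203$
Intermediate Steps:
$W{\left(n,M \right)} = n^{2} + M n$
$\frac{W{\left(335,-406 \right)}}{656986} = \frac{335 \left(-406 + 335\right)}{656986} = 335 \left(-71\right) \frac{1}{656986} = \left(-23785\right) \frac{1}{656986} = - \frac{23785}{656986}$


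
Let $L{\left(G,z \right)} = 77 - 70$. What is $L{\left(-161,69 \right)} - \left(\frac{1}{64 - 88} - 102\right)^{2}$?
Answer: $- \frac{5993569}{576} \approx -10406.0$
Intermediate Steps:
$L{\left(G,z \right)} = 7$
$L{\left(-161,69 \right)} - \left(\frac{1}{64 - 88} - 102\right)^{2} = 7 - \left(\frac{1}{64 - 88} - 102\right)^{2} = 7 - \left(\frac{1}{-24} - 102\right)^{2} = 7 - \left(- \frac{1}{24} - 102\right)^{2} = 7 - \left(- \frac{2449}{24}\right)^{2} = 7 - \frac{5997601}{576} = - \frac{5993569}{576}$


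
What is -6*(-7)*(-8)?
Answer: -336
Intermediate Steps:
-6*(-7)*(-8) = 42*(-8) = -336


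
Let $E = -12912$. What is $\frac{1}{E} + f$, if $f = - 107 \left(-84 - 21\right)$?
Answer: $\frac{145066319}{12912} \approx 11235.0$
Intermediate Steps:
$f = 11235$ ($f = \left(-107\right) \left(-105\right) = 11235$)
$\frac{1}{E} + f = \frac{1}{-12912} + 11235 = - \frac{1}{12912} + 11235 = \frac{145066319}{12912}$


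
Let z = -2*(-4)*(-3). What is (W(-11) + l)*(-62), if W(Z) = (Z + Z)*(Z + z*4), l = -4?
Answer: -145700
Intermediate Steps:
z = -24 (z = 8*(-3) = -24)
W(Z) = 2*Z*(-96 + Z) (W(Z) = (Z + Z)*(Z - 24*4) = (2*Z)*(Z - 96) = (2*Z)*(-96 + Z) = 2*Z*(-96 + Z))
(W(-11) + l)*(-62) = (2*(-11)*(-96 - 11) - 4)*(-62) = (2*(-11)*(-107) - 4)*(-62) = (2354 - 4)*(-62) = 2350*(-62) = -145700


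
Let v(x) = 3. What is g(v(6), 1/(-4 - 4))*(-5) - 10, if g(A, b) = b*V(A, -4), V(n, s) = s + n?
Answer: -85/8 ≈ -10.625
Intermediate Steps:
V(n, s) = n + s
g(A, b) = b*(-4 + A) (g(A, b) = b*(A - 4) = b*(-4 + A))
g(v(6), 1/(-4 - 4))*(-5) - 10 = ((-4 + 3)/(-4 - 4))*(-5) - 10 = (-1/(-8))*(-5) - 10 = -⅛*(-1)*(-5) - 10 = (⅛)*(-5) - 10 = -5/8 - 10 = -85/8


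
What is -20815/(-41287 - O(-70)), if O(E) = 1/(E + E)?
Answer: 2914100/5780179 ≈ 0.50415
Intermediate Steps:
O(E) = 1/(2*E)
-20815/(-41287 - O(-70)) = -20815/(-41287 - 1/(2*(-70))) = -20815/(-41287 - (-1)/(2*70)) = -20815/(-41287 - 1*(-1/140)) = -20815/(-41287 + 1/140) = -20815/(-5780179/140) = -20815*(-140/5780179) = 2914100/5780179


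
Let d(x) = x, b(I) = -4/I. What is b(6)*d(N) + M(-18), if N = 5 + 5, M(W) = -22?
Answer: -86/3 ≈ -28.667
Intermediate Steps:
N = 10
b(6)*d(N) + M(-18) = -4/6*10 - 22 = -4*⅙*10 - 22 = -⅔*10 - 22 = -20/3 - 22 = -86/3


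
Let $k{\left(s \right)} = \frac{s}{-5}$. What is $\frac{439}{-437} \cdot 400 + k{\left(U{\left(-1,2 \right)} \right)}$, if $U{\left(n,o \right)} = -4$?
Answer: $- \frac{876252}{2185} \approx -401.03$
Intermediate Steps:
$k{\left(s \right)} = - \frac{s}{5}$ ($k{\left(s \right)} = s \left(- \frac{1}{5}\right) = - \frac{s}{5}$)
$\frac{439}{-437} \cdot 400 + k{\left(U{\left(-1,2 \right)} \right)} = \frac{439}{-437} \cdot 400 - - \frac{4}{5} = 439 \left(- \frac{1}{437}\right) 400 + \frac{4}{5} = \left(- \frac{439}{437}\right) 400 + \frac{4}{5} = - \frac{175600}{437} + \frac{4}{5} = - \frac{876252}{2185}$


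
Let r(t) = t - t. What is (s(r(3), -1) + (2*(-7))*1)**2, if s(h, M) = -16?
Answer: 900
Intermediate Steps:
r(t) = 0
(s(r(3), -1) + (2*(-7))*1)**2 = (-16 + (2*(-7))*1)**2 = (-16 - 14*1)**2 = (-16 - 14)**2 = (-30)**2 = 900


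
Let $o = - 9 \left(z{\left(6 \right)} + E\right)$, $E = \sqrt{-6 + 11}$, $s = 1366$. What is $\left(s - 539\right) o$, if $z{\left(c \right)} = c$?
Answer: $-44658 - 7443 \sqrt{5} \approx -61301.0$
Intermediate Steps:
$E = \sqrt{5} \approx 2.2361$
$o = -54 - 9 \sqrt{5}$ ($o = - 9 \left(6 + \sqrt{5}\right) = -54 - 9 \sqrt{5} \approx -74.125$)
$\left(s - 539\right) o = \left(1366 - 539\right) \left(-54 - 9 \sqrt{5}\right) = 827 \left(-54 - 9 \sqrt{5}\right) = -44658 - 7443 \sqrt{5}$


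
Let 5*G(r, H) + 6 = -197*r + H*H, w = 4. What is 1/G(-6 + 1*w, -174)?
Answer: 5/30664 ≈ 0.00016306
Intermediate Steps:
G(r, H) = -6/5 - 197*r/5 + H²/5 (G(r, H) = -6/5 + (-197*r + H*H)/5 = -6/5 + (-197*r + H²)/5 = -6/5 + (H² - 197*r)/5 = -6/5 + (-197*r/5 + H²/5) = -6/5 - 197*r/5 + H²/5)
1/G(-6 + 1*w, -174) = 1/(-6/5 - 197*(-6 + 1*4)/5 + (⅕)*(-174)²) = 1/(-6/5 - 197*(-6 + 4)/5 + (⅕)*30276) = 1/(-6/5 - 197/5*(-2) + 30276/5) = 1/(-6/5 + 394/5 + 30276/5) = 1/(30664/5) = 5/30664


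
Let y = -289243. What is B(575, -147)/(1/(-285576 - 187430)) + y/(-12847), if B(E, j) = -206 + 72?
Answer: 814279172231/12847 ≈ 6.3383e+7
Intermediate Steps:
B(E, j) = -134
B(575, -147)/(1/(-285576 - 187430)) + y/(-12847) = -134/(1/(-285576 - 187430)) - 289243/(-12847) = -134/(1/(-473006)) - 289243*(-1/12847) = -134/(-1/473006) + 289243/12847 = -134*(-473006) + 289243/12847 = 63382804 + 289243/12847 = 814279172231/12847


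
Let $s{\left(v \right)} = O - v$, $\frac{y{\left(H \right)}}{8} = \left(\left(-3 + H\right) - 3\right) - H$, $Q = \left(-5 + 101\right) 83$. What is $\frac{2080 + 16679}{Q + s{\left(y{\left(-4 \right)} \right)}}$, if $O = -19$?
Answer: $\frac{18759}{7997} \approx 2.3458$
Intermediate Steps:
$Q = 7968$ ($Q = 96 \cdot 83 = 7968$)
$y{\left(H \right)} = -48$ ($y{\left(H \right)} = 8 \left(\left(\left(-3 + H\right) - 3\right) - H\right) = 8 \left(\left(-6 + H\right) - H\right) = 8 \left(-6\right) = -48$)
$s{\left(v \right)} = -19 - v$
$\frac{2080 + 16679}{Q + s{\left(y{\left(-4 \right)} \right)}} = \frac{2080 + 16679}{7968 - -29} = \frac{18759}{7968 + \left(-19 + 48\right)} = \frac{18759}{7968 + 29} = \frac{18759}{7997}$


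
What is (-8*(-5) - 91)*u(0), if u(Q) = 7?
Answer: -357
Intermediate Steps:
(-8*(-5) - 91)*u(0) = (-8*(-5) - 91)*7 = (40 - 91)*7 = -51*7 = -357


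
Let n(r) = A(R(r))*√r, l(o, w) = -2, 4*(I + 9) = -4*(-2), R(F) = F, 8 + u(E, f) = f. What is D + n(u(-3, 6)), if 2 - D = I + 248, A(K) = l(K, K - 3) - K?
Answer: -239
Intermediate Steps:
u(E, f) = -8 + f
I = -7 (I = -9 + (-4*(-2))/4 = -9 + (¼)*8 = -9 + 2 = -7)
A(K) = -2 - K
n(r) = √r*(-2 - r) (n(r) = (-2 - r)*√r = √r*(-2 - r))
D = -239 (D = 2 - (-7 + 248) = 2 - 1*241 = 2 - 241 = -239)
D + n(u(-3, 6)) = -239 + √(-8 + 6)*(-2 - (-8 + 6)) = -239 + √(-2)*(-2 - 1*(-2)) = -239 + (I*√2)*(-2 + 2) = -239 + (I*√2)*0 = -239 + 0 = -239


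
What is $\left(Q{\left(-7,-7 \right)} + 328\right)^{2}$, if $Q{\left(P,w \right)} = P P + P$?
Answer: $136900$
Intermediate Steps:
$Q{\left(P,w \right)} = P + P^{2}$ ($Q{\left(P,w \right)} = P^{2} + P = P + P^{2}$)
$\left(Q{\left(-7,-7 \right)} + 328\right)^{2} = \left(- 7 \left(1 - 7\right) + 328\right)^{2} = \left(\left(-7\right) \left(-6\right) + 328\right)^{2} = \left(42 + 328\right)^{2} = 370^{2} = 136900$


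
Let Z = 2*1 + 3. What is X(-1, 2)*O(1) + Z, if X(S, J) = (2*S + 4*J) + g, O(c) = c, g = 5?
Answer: 16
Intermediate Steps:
Z = 5 (Z = 2 + 3 = 5)
X(S, J) = 5 + 2*S + 4*J (X(S, J) = (2*S + 4*J) + 5 = 5 + 2*S + 4*J)
X(-1, 2)*O(1) + Z = (5 + 2*(-1) + 4*2)*1 + 5 = (5 - 2 + 8)*1 + 5 = 11*1 + 5 = 11 + 5 = 16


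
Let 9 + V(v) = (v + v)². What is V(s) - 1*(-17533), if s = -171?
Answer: 134488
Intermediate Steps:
V(v) = -9 + 4*v² (V(v) = -9 + (v + v)² = -9 + (2*v)² = -9 + 4*v²)
V(s) - 1*(-17533) = (-9 + 4*(-171)²) - 1*(-17533) = (-9 + 4*29241) + 17533 = (-9 + 116964) + 17533 = 116955 + 17533 = 134488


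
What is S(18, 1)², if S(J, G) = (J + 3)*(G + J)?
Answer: 159201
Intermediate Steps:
S(J, G) = (3 + J)*(G + J)
S(18, 1)² = (18² + 3*1 + 3*18 + 1*18)² = (324 + 3 + 54 + 18)² = 399² = 159201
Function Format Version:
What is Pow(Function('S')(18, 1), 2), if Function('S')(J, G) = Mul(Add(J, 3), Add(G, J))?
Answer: 159201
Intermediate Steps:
Function('S')(J, G) = Mul(Add(3, J), Add(G, J))
Pow(Function('S')(18, 1), 2) = Pow(Add(Pow(18, 2), Mul(3, 1), Mul(3, 18), Mul(1, 18)), 2) = Pow(Add(324, 3, 54, 18), 2) = Pow(399, 2) = 159201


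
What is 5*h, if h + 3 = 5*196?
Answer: 4885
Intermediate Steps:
h = 977 (h = -3 + 5*196 = -3 + 980 = 977)
5*h = 5*977 = 4885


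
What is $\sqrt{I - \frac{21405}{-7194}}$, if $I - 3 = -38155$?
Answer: $\frac{i \sqrt{219372303678}}{2398} \approx 195.32 i$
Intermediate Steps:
$I = -38152$ ($I = 3 - 38155 = -38152$)
$\sqrt{I - \frac{21405}{-7194}} = \sqrt{-38152 - \frac{21405}{-7194}} = \sqrt{-38152 - - \frac{7135}{2398}} = \sqrt{-38152 + \frac{7135}{2398}} = \sqrt{- \frac{91481361}{2398}} = \frac{i \sqrt{219372303678}}{2398}$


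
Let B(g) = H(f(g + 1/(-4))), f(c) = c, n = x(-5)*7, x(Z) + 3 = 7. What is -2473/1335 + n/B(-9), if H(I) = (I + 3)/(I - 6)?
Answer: 443671/6675 ≈ 66.468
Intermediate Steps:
x(Z) = 4 (x(Z) = -3 + 7 = 4)
n = 28 (n = 4*7 = 28)
H(I) = (3 + I)/(-6 + I)
B(g) = (11/4 + g)/(-25/4 + g) (B(g) = (3 + (g + 1/(-4)))/(-6 + (g + 1/(-4))) = (3 + (g - ¼))/(-6 + (g - ¼)) = (3 + (-¼ + g))/(-6 + (-¼ + g)) = (11/4 + g)/(-25/4 + g))
-2473/1335 + n/B(-9) = -2473/1335 + 28/(((11 + 4*(-9))/(-25 + 4*(-9)))) = -2473*1/1335 + 28/(((11 - 36)/(-25 - 36))) = -2473/1335 + 28/((-25/(-61))) = -2473/1335 + 28/((-1/61*(-25))) = -2473/1335 + 28/(25/61) = -2473/1335 + 28*(61/25) = -2473/1335 + 1708/25 = 443671/6675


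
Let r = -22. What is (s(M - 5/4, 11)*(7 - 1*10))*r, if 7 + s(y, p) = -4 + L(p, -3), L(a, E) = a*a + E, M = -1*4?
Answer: 7062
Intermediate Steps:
M = -4
L(a, E) = E + a**2 (L(a, E) = a**2 + E = E + a**2)
s(y, p) = -14 + p**2 (s(y, p) = -7 + (-4 + (-3 + p**2)) = -7 + (-7 + p**2) = -14 + p**2)
(s(M - 5/4, 11)*(7 - 1*10))*r = ((-14 + 11**2)*(7 - 1*10))*(-22) = ((-14 + 121)*(7 - 10))*(-22) = (107*(-3))*(-22) = -321*(-22) = 7062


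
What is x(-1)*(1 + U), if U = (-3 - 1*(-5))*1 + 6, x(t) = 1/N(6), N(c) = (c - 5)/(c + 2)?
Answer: 72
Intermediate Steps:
N(c) = (-5 + c)/(2 + c)
x(t) = 8 (x(t) = 1/((-5 + 6)/(2 + 6)) = 1/(1/8) = 1/((⅛)*1) = 1/(⅛) = 8)
U = 8 (U = (-3 + 5)*1 + 6 = 2*1 + 6 = 2 + 6 = 8)
x(-1)*(1 + U) = 8*(1 + 8) = 8*9 = 72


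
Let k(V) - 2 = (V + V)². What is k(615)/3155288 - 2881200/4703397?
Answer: -329206176251/2473428685556 ≈ -0.13310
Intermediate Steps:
k(V) = 2 + 4*V² (k(V) = 2 + (V + V)² = 2 + (2*V)² = 2 + 4*V²)
k(615)/3155288 - 2881200/4703397 = (2 + 4*615²)/3155288 - 2881200/4703397 = (2 + 4*378225)*(1/3155288) - 2881200*1/4703397 = (2 + 1512900)*(1/3155288) - 960400/1567799 = 1512902*(1/3155288) - 960400/1567799 = 756451/1577644 - 960400/1567799 = -329206176251/2473428685556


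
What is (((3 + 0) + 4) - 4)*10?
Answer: 30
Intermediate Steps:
(((3 + 0) + 4) - 4)*10 = ((3 + 4) - 4)*10 = (7 - 4)*10 = 3*10 = 30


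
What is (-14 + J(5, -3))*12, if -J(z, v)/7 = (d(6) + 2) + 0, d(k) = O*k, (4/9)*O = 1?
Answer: -1470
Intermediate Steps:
O = 9/4 (O = (9/4)*1 = 9/4 ≈ 2.2500)
d(k) = 9*k/4
J(z, v) = -217/2 (J(z, v) = -7*(((9/4)*6 + 2) + 0) = -7*((27/2 + 2) + 0) = -7*(31/2 + 0) = -7*31/2 = -217/2)
(-14 + J(5, -3))*12 = (-14 - 217/2)*12 = -245/2*12 = -1470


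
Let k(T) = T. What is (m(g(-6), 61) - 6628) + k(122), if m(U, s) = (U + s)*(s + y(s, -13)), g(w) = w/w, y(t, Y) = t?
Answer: 1058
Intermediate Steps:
g(w) = 1
m(U, s) = 2*s*(U + s) (m(U, s) = (U + s)*(s + s) = (U + s)*(2*s) = 2*s*(U + s))
(m(g(-6), 61) - 6628) + k(122) = (2*61*(1 + 61) - 6628) + 122 = (2*61*62 - 6628) + 122 = (7564 - 6628) + 122 = 936 + 122 = 1058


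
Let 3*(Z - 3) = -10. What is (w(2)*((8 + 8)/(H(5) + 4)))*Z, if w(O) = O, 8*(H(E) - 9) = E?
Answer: -256/327 ≈ -0.78288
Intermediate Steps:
Z = -⅓ (Z = 3 + (⅓)*(-10) = 3 - 10/3 = -⅓ ≈ -0.33333)
H(E) = 9 + E/8
(w(2)*((8 + 8)/(H(5) + 4)))*Z = (2*((8 + 8)/((9 + (⅛)*5) + 4)))*(-⅓) = (2*(16/((9 + 5/8) + 4)))*(-⅓) = (2*(16/(77/8 + 4)))*(-⅓) = (2*(16/(109/8)))*(-⅓) = (2*(16*(8/109)))*(-⅓) = (2*(128/109))*(-⅓) = (256/109)*(-⅓) = -256/327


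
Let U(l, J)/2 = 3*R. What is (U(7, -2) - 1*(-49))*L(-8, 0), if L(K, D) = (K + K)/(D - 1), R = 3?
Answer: 1072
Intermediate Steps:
L(K, D) = 2*K/(-1 + D) (L(K, D) = (2*K)/(-1 + D) = 2*K/(-1 + D))
U(l, J) = 18 (U(l, J) = 2*(3*3) = 2*9 = 18)
(U(7, -2) - 1*(-49))*L(-8, 0) = (18 - 1*(-49))*(2*(-8)/(-1 + 0)) = (18 + 49)*(2*(-8)/(-1)) = 67*(2*(-8)*(-1)) = 67*16 = 1072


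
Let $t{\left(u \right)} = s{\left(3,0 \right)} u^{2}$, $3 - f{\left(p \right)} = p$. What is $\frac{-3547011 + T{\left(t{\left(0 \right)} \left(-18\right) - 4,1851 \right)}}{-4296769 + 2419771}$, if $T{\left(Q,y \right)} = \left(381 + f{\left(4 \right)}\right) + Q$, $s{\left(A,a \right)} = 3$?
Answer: $\frac{3546635}{1876998} \approx 1.8895$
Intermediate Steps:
$f{\left(p \right)} = 3 - p$
$t{\left(u \right)} = 3 u^{2}$
$T{\left(Q,y \right)} = 380 + Q$ ($T{\left(Q,y \right)} = \left(381 + \left(3 - 4\right)\right) + Q = \left(381 - 1\right) + Q = 380 + Q$)
$\frac{-3547011 + T{\left(t{\left(0 \right)} \left(-18\right) - 4,1851 \right)}}{-4296769 + 2419771} = \frac{-3547011 + \left(380 - \left(4 - 3 \cdot 0^{2} \left(-18\right)\right)\right)}{-4296769 + 2419771} = \frac{-3547011 + \left(380 - \left(4 - 3 \cdot 0 \left(-18\right)\right)\right)}{-1876998} = \left(-3547011 + \left(380 + \left(0 \left(-18\right) - 4\right)\right)\right) \left(- \frac{1}{1876998}\right) = \left(-3547011 + \left(380 + \left(0 - 4\right)\right)\right) \left(- \frac{1}{1876998}\right) = \left(-3547011 + \left(380 - 4\right)\right) \left(- \frac{1}{1876998}\right) = \left(-3547011 + 376\right) \left(- \frac{1}{1876998}\right) = \left(-3546635\right) \left(- \frac{1}{1876998}\right) = \frac{3546635}{1876998}$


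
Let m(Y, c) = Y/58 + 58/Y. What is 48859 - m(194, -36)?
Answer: 137430117/2813 ≈ 48855.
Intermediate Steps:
m(Y, c) = 58/Y + Y/58 (m(Y, c) = Y*(1/58) + 58/Y = Y/58 + 58/Y = 58/Y + Y/58)
48859 - m(194, -36) = 48859 - (58/194 + (1/58)*194) = 48859 - (58*(1/194) + 97/29) = 48859 - (29/97 + 97/29) = 48859 - 1*10250/2813 = 48859 - 10250/2813 = 137430117/2813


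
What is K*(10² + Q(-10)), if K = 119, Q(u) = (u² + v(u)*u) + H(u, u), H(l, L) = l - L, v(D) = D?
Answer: 35700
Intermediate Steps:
Q(u) = 2*u² (Q(u) = (u² + u*u) + (u - u) = (u² + u²) + 0 = 2*u² + 0 = 2*u²)
K*(10² + Q(-10)) = 119*(10² + 2*(-10)²) = 119*(100 + 2*100) = 119*(100 + 200) = 119*300 = 35700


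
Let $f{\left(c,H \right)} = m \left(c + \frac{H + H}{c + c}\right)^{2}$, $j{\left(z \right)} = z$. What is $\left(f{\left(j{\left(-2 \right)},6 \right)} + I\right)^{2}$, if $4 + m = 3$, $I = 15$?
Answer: $100$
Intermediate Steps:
$m = -1$ ($m = -4 + 3 = -1$)
$f{\left(c,H \right)} = - \left(c + \frac{H}{c}\right)^{2}$ ($f{\left(c,H \right)} = - \left(c + \frac{H + H}{c + c}\right)^{2} = - \left(c + \frac{2 H}{2 c}\right)^{2} = - \left(c + 2 H \frac{1}{2 c}\right)^{2} = - \left(c + \frac{H}{c}\right)^{2}$)
$\left(f{\left(j{\left(-2 \right)},6 \right)} + I\right)^{2} = \left(- \frac{\left(6 + \left(-2\right)^{2}\right)^{2}}{4} + 15\right)^{2} = \left(\left(-1\right) \frac{1}{4} \left(6 + 4\right)^{2} + 15\right)^{2} = \left(\left(-1\right) \frac{1}{4} \cdot 10^{2} + 15\right)^{2} = \left(\left(-1\right) \frac{1}{4} \cdot 100 + 15\right)^{2} = \left(-25 + 15\right)^{2} = \left(-10\right)^{2} = 100$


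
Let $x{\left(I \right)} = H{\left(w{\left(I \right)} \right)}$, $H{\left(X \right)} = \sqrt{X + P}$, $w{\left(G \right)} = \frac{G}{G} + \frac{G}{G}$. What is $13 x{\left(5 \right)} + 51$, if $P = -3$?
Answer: $51 + 13 i \approx 51.0 + 13.0 i$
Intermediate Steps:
$w{\left(G \right)} = 2$ ($w{\left(G \right)} = 1 + 1 = 2$)
$H{\left(X \right)} = \sqrt{-3 + X}$ ($H{\left(X \right)} = \sqrt{X - 3} = \sqrt{-3 + X}$)
$x{\left(I \right)} = i$ ($x{\left(I \right)} = \sqrt{-3 + 2} = \sqrt{-1} = i$)
$13 x{\left(5 \right)} + 51 = 13 i + 51 = 51 + 13 i$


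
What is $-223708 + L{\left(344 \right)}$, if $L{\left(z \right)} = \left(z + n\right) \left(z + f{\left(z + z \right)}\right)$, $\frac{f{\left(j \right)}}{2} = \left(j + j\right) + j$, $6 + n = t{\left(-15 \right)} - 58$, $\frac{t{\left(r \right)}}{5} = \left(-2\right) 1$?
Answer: $983732$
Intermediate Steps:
$t{\left(r \right)} = -10$ ($t{\left(r \right)} = 5 \left(\left(-2\right) 1\right) = 5 \left(-2\right) = -10$)
$n = -74$ ($n = -6 - 68 = -74$)
$f{\left(j \right)} = 6 j$ ($f{\left(j \right)} = 2 \left(\left(j + j\right) + j\right) = 2 \left(2 j + j\right) = 2 \cdot 3 j = 6 j$)
$L{\left(z \right)} = 13 z \left(-74 + z\right)$ ($L{\left(z \right)} = \left(z - 74\right) \left(z + 6 \left(z + z\right)\right) = \left(-74 + z\right) \left(z + 6 \cdot 2 z\right) = \left(-74 + z\right) \left(z + 12 z\right) = \left(-74 + z\right) 13 z = 13 z \left(-74 + z\right)$)
$-223708 + L{\left(344 \right)} = -223708 + 13 \cdot 344 \left(-74 + 344\right) = -223708 + 13 \cdot 344 \cdot 270 = -223708 + 1207440 = 983732$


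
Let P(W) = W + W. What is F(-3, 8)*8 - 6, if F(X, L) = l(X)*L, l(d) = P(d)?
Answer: -390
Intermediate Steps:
P(W) = 2*W
l(d) = 2*d
F(X, L) = 2*L*X (F(X, L) = (2*X)*L = 2*L*X)
F(-3, 8)*8 - 6 = (2*8*(-3))*8 - 6 = -48*8 - 6 = -384 - 6 = -390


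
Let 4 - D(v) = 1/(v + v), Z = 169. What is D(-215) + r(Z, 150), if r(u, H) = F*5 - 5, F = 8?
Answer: 16771/430 ≈ 39.002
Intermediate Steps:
D(v) = 4 - 1/(2*v) (D(v) = 4 - 1/(v + v) = 4 - 1/(2*v))
r(u, H) = 35 (r(u, H) = 8*5 - 5 = 40 - 5 = 35)
D(-215) + r(Z, 150) = (4 - 1/2/(-215)) + 35 = (4 - 1/2*(-1/215)) + 35 = (4 + 1/430) + 35 = 1721/430 + 35 = 16771/430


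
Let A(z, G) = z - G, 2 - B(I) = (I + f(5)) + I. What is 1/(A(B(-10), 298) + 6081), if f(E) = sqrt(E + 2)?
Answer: 5805/33698018 + sqrt(7)/33698018 ≈ 0.00017234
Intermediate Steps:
f(E) = sqrt(2 + E)
B(I) = 2 - sqrt(7) - 2*I (B(I) = 2 - ((I + sqrt(2 + 5)) + I) = 2 - ((I + sqrt(7)) + I) = 2 - (sqrt(7) + 2*I) = 2 + (-sqrt(7) - 2*I) = 2 - sqrt(7) - 2*I)
1/(A(B(-10), 298) + 6081) = 1/(((2 - sqrt(7) - 2*(-10)) - 1*298) + 6081) = 1/(((2 - sqrt(7) + 20) - 298) + 6081) = 1/(((22 - sqrt(7)) - 298) + 6081) = 1/((-276 - sqrt(7)) + 6081) = 1/(5805 - sqrt(7))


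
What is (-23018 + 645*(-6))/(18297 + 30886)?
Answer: -26888/49183 ≈ -0.54669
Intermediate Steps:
(-23018 + 645*(-6))/(18297 + 30886) = (-23018 - 3870)/49183 = -26888*1/49183 = -26888/49183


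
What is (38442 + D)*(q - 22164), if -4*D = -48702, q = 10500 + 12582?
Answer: 46466865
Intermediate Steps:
q = 23082
D = 24351/2 (D = -¼*(-48702) = 24351/2 ≈ 12176.)
(38442 + D)*(q - 22164) = (38442 + 24351/2)*(23082 - 22164) = (101235/2)*918 = 46466865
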